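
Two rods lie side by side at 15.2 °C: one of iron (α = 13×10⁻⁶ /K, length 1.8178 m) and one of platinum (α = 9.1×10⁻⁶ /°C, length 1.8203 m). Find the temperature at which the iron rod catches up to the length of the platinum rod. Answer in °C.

Equal length when α₁L₁ΔT − α₂L₂ΔT = L₂ − L₁ = 2.50×10⁻³ m
α₁L₁ = 2.36314×10⁻⁵, α₂L₂ = 1.656473×10⁻⁵ → Δ(αL) = 7.06667×10⁻⁶ m/K
ΔT = 2.50×10⁻³ / 7.06667×10⁻⁶ = 353.773 K, so T = 15.2 + 353.773 = 368.973 °C

T = 369.0 °C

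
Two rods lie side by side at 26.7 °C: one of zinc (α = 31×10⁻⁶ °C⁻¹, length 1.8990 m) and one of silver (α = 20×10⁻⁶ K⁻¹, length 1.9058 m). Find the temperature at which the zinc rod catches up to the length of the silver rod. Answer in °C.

T = 354.4 °C

L₁(1 + α₁ΔT) = L₂(1 + α₂ΔT) ⇒ ΔT = (L₂ − L₁)/(α₁L₁ − α₂L₂)
L₂ − L₁ = 1.9058 − 1.8990 = 6.80×10⁻³ m
α₁L₁ − α₂L₂ = 31×10⁻⁶×1.8990 − 20×10⁻⁶×1.9058 = 2.0753×10⁻⁵ m/K
ΔT = 6.80×10⁻³ / 2.0753×10⁻⁵ = 327.663 K
T = 26.7 + 327.663 = 354.363 °C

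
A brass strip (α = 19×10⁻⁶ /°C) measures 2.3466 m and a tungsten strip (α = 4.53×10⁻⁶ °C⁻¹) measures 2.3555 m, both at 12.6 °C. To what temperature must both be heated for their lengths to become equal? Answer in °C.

Equal length when α₁L₁ΔT − α₂L₂ΔT = L₂ − L₁ = 8.90×10⁻³ m
α₁L₁ = 4.45854×10⁻⁵, α₂L₂ = 1.0670415×10⁻⁵ → Δ(αL) = 3.3914985×10⁻⁵ m/K
ΔT = 8.90×10⁻³ / 3.3914985×10⁻⁵ = 262.421 K, so T = 12.6 + 262.421 = 275.021 °C

T = 275.0 °C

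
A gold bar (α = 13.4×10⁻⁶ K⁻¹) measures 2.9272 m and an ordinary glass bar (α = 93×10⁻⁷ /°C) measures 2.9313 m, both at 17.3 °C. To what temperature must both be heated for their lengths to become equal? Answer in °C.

Equal length when α₁L₁ΔT − α₂L₂ΔT = L₂ − L₁ = 4.10×10⁻³ m
α₁L₁ = 3.922448×10⁻⁵, α₂L₂ = 2.726109×10⁻⁵ → Δ(αL) = 1.196339×10⁻⁵ m/K
ΔT = 4.10×10⁻³ / 1.196339×10⁻⁵ = 342.712 K, so T = 17.3 + 342.712 = 360.012 °C

T = 360.0 °C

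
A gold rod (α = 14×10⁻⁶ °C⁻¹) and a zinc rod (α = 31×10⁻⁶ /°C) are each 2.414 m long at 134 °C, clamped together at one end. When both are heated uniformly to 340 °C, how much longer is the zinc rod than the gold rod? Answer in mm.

ΔT = 206 K
gold: ΔL = 14×10⁻⁶ × 2.414 m × 206 = 6.9620×10⁻³ m = 6.9620 mm
zinc: ΔL = 31×10⁻⁶ × 2.414 m × 206 = 1.5416×10⁻² m = 15.416 mm
difference = 15.416 − 6.9620 = 8.454 mm

8.45 mm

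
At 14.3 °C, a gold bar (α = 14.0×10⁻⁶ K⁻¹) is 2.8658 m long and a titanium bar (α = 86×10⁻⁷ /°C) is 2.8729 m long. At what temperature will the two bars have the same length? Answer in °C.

T = 474.9 °C

L₁(1 + α₁ΔT) = L₂(1 + α₂ΔT) ⇒ ΔT = (L₂ − L₁)/(α₁L₁ − α₂L₂)
L₂ − L₁ = 2.8729 − 2.8658 = 7.10×10⁻³ m
α₁L₁ − α₂L₂ = 14.0×10⁻⁶×2.8658 − 86×10⁻⁷×2.8729 = 1.541426×10⁻⁵ m/K
ΔT = 7.10×10⁻³ / 1.541426×10⁻⁵ = 460.612 K
T = 14.3 + 460.612 = 474.912 °C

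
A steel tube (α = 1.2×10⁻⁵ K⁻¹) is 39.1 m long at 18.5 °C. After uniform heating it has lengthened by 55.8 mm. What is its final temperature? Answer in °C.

T = 137 °C

ΔL = αL₀ΔT ⇒ ΔT = ΔL / (αL₀)
ΔT = 55.8×10⁻³ m / (1.2×10⁻⁵ × 39.1 m) = 118.93 K
T = 18.5 + 118.93 = 137.43 °C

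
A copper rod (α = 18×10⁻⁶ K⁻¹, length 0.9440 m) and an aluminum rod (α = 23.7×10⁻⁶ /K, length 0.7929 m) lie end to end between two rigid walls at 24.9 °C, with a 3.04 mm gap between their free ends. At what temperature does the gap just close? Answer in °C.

T = 110 °C

Gap closes when ΔL₁ + ΔL₂ = 3.04 mm = 3.04×10⁻³ m
(α₁L₁ + α₂L₂)ΔT = g
α₁L₁ + α₂L₂ = 18×10⁻⁶×0.9440 + 23.7×10⁻⁶×0.7929 = 3.578373×10⁻⁵ m/K
ΔT = 3.04×10⁻³ / 3.578373×10⁻⁵ = 84.95 K
T = 24.9 + 84.95 = 109.85 °C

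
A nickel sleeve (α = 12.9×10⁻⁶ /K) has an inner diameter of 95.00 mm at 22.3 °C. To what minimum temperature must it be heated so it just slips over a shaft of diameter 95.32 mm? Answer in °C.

T = 283 °C

Required Δd = 95.32 − 95.00 = 0.32 mm
Δd = αd₀ΔT ⇒ ΔT = Δd/(αd₀) = 0.32 / (12.9×10⁻⁶ × 95.00) = 261.12 K
T_min = 22.3 + 261.12 = 283.42 °C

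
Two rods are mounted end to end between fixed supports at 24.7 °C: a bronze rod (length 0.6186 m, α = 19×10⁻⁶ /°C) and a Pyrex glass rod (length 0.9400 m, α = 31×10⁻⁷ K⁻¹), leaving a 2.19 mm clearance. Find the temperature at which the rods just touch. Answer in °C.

Gap closes when ΔL₁ + ΔL₂ = 2.19 mm = 2.19×10⁻³ m
(α₁L₁ + α₂L₂)ΔT = g
α₁L₁ + α₂L₂ = 19×10⁻⁶×0.6186 + 31×10⁻⁷×0.9400 = 1.46674×10⁻⁵ m/K
ΔT = 2.19×10⁻³ / 1.46674×10⁻⁵ = 149.31 K
T = 24.7 + 149.31 = 174.01 °C

T = 174 °C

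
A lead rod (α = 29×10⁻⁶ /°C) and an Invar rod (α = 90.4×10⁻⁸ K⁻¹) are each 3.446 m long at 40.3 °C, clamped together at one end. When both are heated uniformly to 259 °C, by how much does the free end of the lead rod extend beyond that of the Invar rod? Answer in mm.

ΔT = 218.7 K
lead: ΔL = 29×10⁻⁶ × 3.446 m × 218.7 = 2.1856×10⁻² m = 21.856 mm
Invar: ΔL = 90.4×10⁻⁸ × 3.446 m × 218.7 = 6.8129×10⁻⁴ m = 0.68129 mm
difference = 21.856 − 0.68129 = 21.17471 mm

21.2 mm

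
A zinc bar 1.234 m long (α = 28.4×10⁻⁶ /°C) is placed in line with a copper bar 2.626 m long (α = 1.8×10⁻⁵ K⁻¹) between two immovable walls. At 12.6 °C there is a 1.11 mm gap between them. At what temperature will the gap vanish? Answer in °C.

T = 26.1 °C

α₁L₁ = 3.50456×10⁻⁵ m/K, α₂L₂ = 4.7268×10⁻⁵ m/K → total 8.23136×10⁻⁵ m/K
ΔT = g/(α₁L₁+α₂L₂) = 1.11×10⁻³ / 8.23136×10⁻⁵ = 13.485 K
T = 12.6 + 13.485 = 26.085 °C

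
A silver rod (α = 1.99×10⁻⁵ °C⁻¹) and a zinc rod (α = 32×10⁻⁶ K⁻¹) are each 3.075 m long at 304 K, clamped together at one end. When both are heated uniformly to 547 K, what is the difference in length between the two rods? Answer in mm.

9.04 mm

ΔT = 243 K
silver: ΔL = 1.99×10⁻⁵ × 3.075 m × 243 = 1.4870×10⁻² m = 14.870 mm
zinc: ΔL = 32×10⁻⁶ × 3.075 m × 243 = 2.3911×10⁻² m = 23.911 mm
difference = 23.911 − 14.870 = 9.041 mm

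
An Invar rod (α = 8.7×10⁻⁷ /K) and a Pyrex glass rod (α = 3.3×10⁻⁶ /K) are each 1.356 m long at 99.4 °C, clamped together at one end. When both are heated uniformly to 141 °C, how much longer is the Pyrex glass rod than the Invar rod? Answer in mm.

ΔT = 41.6 K
Invar: ΔL = 8.7×10⁻⁷ × 1.356 m × 41.6 = 4.9076×10⁻⁵ m = 0.049076 mm
Pyrex glass: ΔL = 3.3×10⁻⁶ × 1.356 m × 41.6 = 1.8615×10⁻⁴ m = 0.18615 mm
difference = 0.18615 − 0.049076 = 0.137074 mm

0.137 mm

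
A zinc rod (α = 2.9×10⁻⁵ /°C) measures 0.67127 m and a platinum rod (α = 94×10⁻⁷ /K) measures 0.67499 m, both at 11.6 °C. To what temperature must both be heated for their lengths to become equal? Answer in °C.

T = 295.1 °C

L₁(1 + α₁ΔT) = L₂(1 + α₂ΔT) ⇒ ΔT = (L₂ − L₁)/(α₁L₁ − α₂L₂)
L₂ − L₁ = 0.67499 − 0.67127 = 3.72×10⁻³ m
α₁L₁ − α₂L₂ = 2.9×10⁻⁵×0.67127 − 94×10⁻⁷×0.67499 = 1.3121924×10⁻⁵ m/K
ΔT = 3.72×10⁻³ / 1.3121924×10⁻⁵ = 283.495 K
T = 11.6 + 283.495 = 295.095 °C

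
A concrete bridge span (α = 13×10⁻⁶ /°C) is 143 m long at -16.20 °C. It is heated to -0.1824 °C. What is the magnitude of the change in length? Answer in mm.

|ΔT| = |-0.1824 − (-16.20)| = 16.0176 K
ΔL = αL₀ΔT = (13×10⁻⁶)(143)(16.0176) = 2.98×10⁻² m

ΔL = 29.8 mm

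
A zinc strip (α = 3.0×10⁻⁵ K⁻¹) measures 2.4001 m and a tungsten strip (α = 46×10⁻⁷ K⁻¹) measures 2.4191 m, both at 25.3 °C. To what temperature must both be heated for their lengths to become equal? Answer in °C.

T = 337.4 °C

Equal length when α₁L₁ΔT − α₂L₂ΔT = L₂ − L₁ = 1.90×10⁻² m
α₁L₁ = 7.2003×10⁻⁵, α₂L₂ = 1.112786×10⁻⁵ → Δ(αL) = 6.087514×10⁻⁵ m/K
ΔT = 1.90×10⁻² / 6.087514×10⁻⁵ = 312.114 K, so T = 25.3 + 312.114 = 337.414 °C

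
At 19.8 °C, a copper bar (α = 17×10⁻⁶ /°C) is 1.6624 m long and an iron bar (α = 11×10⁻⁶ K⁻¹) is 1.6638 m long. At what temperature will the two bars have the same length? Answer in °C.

Equal length when α₁L₁ΔT − α₂L₂ΔT = L₂ − L₁ = 1.40×10⁻³ m
α₁L₁ = 2.82608×10⁻⁵, α₂L₂ = 1.83018×10⁻⁵ → Δ(αL) = 9.959×10⁻⁶ m/K
ΔT = 1.40×10⁻³ / 9.959×10⁻⁶ = 140.576 K, so T = 19.8 + 140.576 = 160.376 °C

T = 160.4 °C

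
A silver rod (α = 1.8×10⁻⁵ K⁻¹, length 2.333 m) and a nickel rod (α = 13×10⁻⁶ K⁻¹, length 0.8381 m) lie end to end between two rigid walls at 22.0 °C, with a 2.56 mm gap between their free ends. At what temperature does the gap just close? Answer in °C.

α₁L₁ = 4.1994×10⁻⁵ m/K, α₂L₂ = 1.08953×10⁻⁵ m/K → total 5.28893×10⁻⁵ m/K
ΔT = g/(α₁L₁+α₂L₂) = 2.56×10⁻³ / 5.28893×10⁻⁵ = 48.403 K
T = 22.0 + 48.403 = 70.403 °C

T = 70.4 °C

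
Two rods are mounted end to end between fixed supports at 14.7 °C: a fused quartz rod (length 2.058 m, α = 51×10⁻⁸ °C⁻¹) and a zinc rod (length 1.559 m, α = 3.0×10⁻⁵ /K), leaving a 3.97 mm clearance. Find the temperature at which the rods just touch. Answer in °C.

α₁L₁ = 1.04958×10⁻⁶ m/K, α₂L₂ = 4.677×10⁻⁵ m/K → total 4.781958×10⁻⁵ m/K
ΔT = g/(α₁L₁+α₂L₂) = 3.97×10⁻³ / 4.781958×10⁻⁵ = 83.020 K
T = 14.7 + 83.020 = 97.720 °C

T = 97.7 °C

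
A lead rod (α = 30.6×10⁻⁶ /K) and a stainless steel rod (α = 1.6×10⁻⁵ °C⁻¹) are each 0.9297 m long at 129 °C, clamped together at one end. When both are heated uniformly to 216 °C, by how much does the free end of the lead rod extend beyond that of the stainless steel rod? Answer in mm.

ΔT = 87 K
lead: ΔL = 30.6×10⁻⁶ × 0.9297 m × 87 = 2.4750×10⁻³ m = 2.4750 mm
stainless steel: ΔL = 1.6×10⁻⁵ × 0.9297 m × 87 = 1.2941×10⁻³ m = 1.2941 mm
difference = 2.4750 − 1.2941 = 1.1809 mm

1.18 mm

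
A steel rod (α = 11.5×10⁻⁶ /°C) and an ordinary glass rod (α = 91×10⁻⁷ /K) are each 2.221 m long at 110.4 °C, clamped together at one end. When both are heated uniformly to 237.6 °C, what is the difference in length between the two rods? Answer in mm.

0.678 mm

ΔT = 127.2 K
steel: ΔL = 11.5×10⁻⁶ × 2.221 m × 127.2 = 3.2489×10⁻³ m = 3.2489 mm
ordinary glass: ΔL = 91×10⁻⁷ × 2.221 m × 127.2 = 2.5709×10⁻³ m = 2.5709 mm
difference = 3.2489 − 2.5709 = 0.6780 mm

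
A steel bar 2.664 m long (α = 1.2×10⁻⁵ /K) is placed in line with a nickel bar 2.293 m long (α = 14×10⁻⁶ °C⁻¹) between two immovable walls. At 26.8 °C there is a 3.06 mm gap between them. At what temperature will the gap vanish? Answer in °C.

T = 74.6 °C

α₁L₁ = 3.1968×10⁻⁵ m/K, α₂L₂ = 3.2102×10⁻⁵ m/K → total 6.407×10⁻⁵ m/K
ΔT = g/(α₁L₁+α₂L₂) = 3.06×10⁻³ / 6.407×10⁻⁵ = 47.760 K
T = 26.8 + 47.760 = 74.560 °C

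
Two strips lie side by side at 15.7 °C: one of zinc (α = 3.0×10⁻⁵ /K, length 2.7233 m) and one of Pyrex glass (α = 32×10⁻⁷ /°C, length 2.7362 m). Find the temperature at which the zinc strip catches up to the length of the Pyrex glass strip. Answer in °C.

Equal length when α₁L₁ΔT − α₂L₂ΔT = L₂ − L₁ = 1.29×10⁻² m
α₁L₁ = 8.1699×10⁻⁵, α₂L₂ = 8.75584×10⁻⁶ → Δ(αL) = 7.294316×10⁻⁵ m/K
ΔT = 1.29×10⁻² / 7.294316×10⁻⁵ = 176.850 K, so T = 15.7 + 176.850 = 192.550 °C

T = 192.6 °C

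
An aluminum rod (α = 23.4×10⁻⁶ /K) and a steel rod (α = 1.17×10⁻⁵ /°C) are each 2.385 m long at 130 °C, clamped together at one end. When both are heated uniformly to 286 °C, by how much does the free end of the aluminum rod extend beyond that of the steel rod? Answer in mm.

4.35 mm

ΔT = 156 K
aluminum: ΔL = 23.4×10⁻⁶ × 2.385 m × 156 = 8.7062×10⁻³ m = 8.7062 mm
steel: ΔL = 1.17×10⁻⁵ × 2.385 m × 156 = 4.3531×10⁻³ m = 4.3531 mm
difference = 8.7062 − 4.3531 = 4.3531 mm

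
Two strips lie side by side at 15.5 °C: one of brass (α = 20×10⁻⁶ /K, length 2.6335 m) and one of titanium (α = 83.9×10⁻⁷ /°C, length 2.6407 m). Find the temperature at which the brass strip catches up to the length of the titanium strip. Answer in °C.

Equal length when α₁L₁ΔT − α₂L₂ΔT = L₂ − L₁ = 7.20×10⁻³ m
α₁L₁ = 5.267×10⁻⁵, α₂L₂ = 2.2155473×10⁻⁵ → Δ(αL) = 3.0514527×10⁻⁵ m/K
ΔT = 7.20×10⁻³ / 3.0514527×10⁻⁵ = 235.953 K, so T = 15.5 + 235.953 = 251.453 °C

T = 251.5 °C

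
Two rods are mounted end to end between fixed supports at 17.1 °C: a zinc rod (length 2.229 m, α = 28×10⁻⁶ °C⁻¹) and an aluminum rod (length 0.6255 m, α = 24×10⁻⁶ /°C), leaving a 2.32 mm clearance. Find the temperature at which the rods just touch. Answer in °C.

T = 47.1 °C

α₁L₁ = 6.2412×10⁻⁵ m/K, α₂L₂ = 1.5012×10⁻⁵ m/K → total 7.7424×10⁻⁵ m/K
ΔT = g/(α₁L₁+α₂L₂) = 2.32×10⁻³ / 7.7424×10⁻⁵ = 29.965 K
T = 17.1 + 29.965 = 47.065 °C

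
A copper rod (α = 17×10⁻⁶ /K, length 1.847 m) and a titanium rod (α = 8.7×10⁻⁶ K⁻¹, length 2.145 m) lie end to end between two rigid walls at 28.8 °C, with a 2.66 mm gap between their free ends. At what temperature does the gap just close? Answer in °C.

T = 81.9 °C

Gap closes when ΔL₁ + ΔL₂ = 2.66 mm = 2.66×10⁻³ m
(α₁L₁ + α₂L₂)ΔT = g
α₁L₁ + α₂L₂ = 17×10⁻⁶×1.847 + 8.7×10⁻⁶×2.145 = 5.00605×10⁻⁵ m/K
ΔT = 2.66×10⁻³ / 5.00605×10⁻⁵ = 53.136 K
T = 28.8 + 53.136 = 81.936 °C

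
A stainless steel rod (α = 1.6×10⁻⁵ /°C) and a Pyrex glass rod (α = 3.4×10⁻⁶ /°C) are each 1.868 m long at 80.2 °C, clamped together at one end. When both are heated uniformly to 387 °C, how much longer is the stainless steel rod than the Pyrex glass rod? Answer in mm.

ΔT = 306.8 K
stainless steel: ΔL = 1.6×10⁻⁵ × 1.868 m × 306.8 = 9.1696×10⁻³ m = 9.1696 mm
Pyrex glass: ΔL = 3.4×10⁻⁶ × 1.868 m × 306.8 = 1.9485×10⁻³ m = 1.9485 mm
difference = 9.1696 − 1.9485 = 7.2211 mm

7.22 mm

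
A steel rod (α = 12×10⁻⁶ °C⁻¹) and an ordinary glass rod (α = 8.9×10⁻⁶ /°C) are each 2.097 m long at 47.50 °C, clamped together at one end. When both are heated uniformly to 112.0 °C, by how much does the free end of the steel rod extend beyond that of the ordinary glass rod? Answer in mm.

0.419 mm

ΔT = 64.50 K
steel: ΔL = 12×10⁻⁶ × 2.097 m × 64.50 = 1.6231×10⁻³ m = 1.6231 mm
ordinary glass: ΔL = 8.9×10⁻⁶ × 2.097 m × 64.50 = 1.2038×10⁻³ m = 1.2038 mm
difference = 1.6231 − 1.2038 = 0.4193 mm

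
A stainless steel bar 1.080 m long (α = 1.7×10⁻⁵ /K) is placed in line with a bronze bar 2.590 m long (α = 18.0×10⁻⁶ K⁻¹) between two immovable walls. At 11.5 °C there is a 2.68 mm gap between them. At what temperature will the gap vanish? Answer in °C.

T = 52.7 °C

Gap closes when ΔL₁ + ΔL₂ = 2.68 mm = 2.68×10⁻³ m
(α₁L₁ + α₂L₂)ΔT = g
α₁L₁ + α₂L₂ = 1.7×10⁻⁵×1.080 + 18.0×10⁻⁶×2.590 = 6.498×10⁻⁵ m/K
ΔT = 2.68×10⁻³ / 6.498×10⁻⁵ = 41.243 K
T = 11.5 + 41.243 = 52.743 °C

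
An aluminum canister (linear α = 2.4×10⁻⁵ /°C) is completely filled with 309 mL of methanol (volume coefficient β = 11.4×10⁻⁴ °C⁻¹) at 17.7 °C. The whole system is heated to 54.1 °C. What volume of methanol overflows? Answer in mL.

12.0 mL

The canister also expands: β_container ≈ 3α = 7.2×10⁻⁵ /K
Net overflow = V₀(β_liq − 3α_cont)ΔT
β − 3α = 1.14×10⁻³ − 7.2×10⁻⁵ = 1.068×10⁻³ /K; ΔT = 36.4 K
ΔV = 309 × 1.068×10⁻³ × 36.4 = 12.0 mL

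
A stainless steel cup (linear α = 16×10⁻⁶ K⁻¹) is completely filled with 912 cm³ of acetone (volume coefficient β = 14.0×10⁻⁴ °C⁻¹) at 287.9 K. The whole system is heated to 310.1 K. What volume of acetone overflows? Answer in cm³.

27.4 cm³

The cup also expands: β_container ≈ 3α = 4.8×10⁻⁵ /K
Net overflow = V₀(β_liq − 3α_cont)ΔT
β − 3α = 1.40×10⁻³ − 4.8×10⁻⁵ = 1.352×10⁻³ /K; ΔT = 22.2 K
ΔV = 912 × 1.352×10⁻³ × 22.2 = 27.4 cm³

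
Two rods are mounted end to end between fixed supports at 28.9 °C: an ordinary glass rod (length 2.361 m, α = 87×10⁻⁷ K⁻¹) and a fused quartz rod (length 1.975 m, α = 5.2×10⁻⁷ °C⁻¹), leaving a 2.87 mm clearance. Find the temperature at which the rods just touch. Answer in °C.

T = 162 °C

Gap closes when ΔL₁ + ΔL₂ = 2.87 mm = 2.87×10⁻³ m
(α₁L₁ + α₂L₂)ΔT = g
α₁L₁ + α₂L₂ = 87×10⁻⁷×2.361 + 5.2×10⁻⁷×1.975 = 2.15677×10⁻⁵ m/K
ΔT = 2.87×10⁻³ / 2.15677×10⁻⁵ = 133.07 K
T = 28.9 + 133.07 = 161.97 °C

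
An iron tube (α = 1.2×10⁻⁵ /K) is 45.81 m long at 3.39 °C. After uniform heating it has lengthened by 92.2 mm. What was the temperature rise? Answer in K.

ΔL = αL₀ΔT ⇒ ΔT = ΔL / (αL₀)
ΔT = 92.2×10⁻³ m / (1.2×10⁻⁵ × 45.81 m) = 167.72 K

ΔT = 168 K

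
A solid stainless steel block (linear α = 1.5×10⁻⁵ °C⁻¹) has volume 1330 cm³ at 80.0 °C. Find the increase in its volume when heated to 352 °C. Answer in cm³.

ΔV = 16.3 cm³

Isotropic solid: β ≈ 3α = 4.5×10⁻⁵ /K; ΔT = 272.0 K
ΔV = 3αV₀ΔT = 3(1.5×10⁻⁵)(1330)(272.0) = 16.3 cm³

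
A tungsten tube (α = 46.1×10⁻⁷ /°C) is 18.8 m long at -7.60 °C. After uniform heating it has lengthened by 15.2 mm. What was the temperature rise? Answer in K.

ΔT = 175 K

ΔL = αL₀ΔT ⇒ ΔT = ΔL / (αL₀)
ΔT = 15.2×10⁻³ m / (46.1×10⁻⁷ × 18.8 m) = 175.38 K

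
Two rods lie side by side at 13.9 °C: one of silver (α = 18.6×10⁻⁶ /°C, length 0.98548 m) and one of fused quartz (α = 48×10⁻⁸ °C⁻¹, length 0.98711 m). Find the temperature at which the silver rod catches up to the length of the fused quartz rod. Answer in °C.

Equal length when α₁L₁ΔT − α₂L₂ΔT = L₂ − L₁ = 1.63×10⁻³ m
α₁L₁ = 1.8329928×10⁻⁵, α₂L₂ = 4.738128×10⁻⁷ → Δ(αL) = 1.78561152×10⁻⁵ m/K
ΔT = 1.63×10⁻³ / 1.78561152×10⁻⁵ = 91.285 K, so T = 13.9 + 91.285 = 105.185 °C

T = 105.2 °C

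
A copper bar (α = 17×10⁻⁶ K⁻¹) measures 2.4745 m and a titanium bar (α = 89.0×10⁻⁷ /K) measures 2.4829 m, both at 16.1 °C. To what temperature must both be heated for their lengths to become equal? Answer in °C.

Equal length when α₁L₁ΔT − α₂L₂ΔT = L₂ − L₁ = 8.40×10⁻³ m
α₁L₁ = 4.20665×10⁻⁵, α₂L₂ = 2.209781×10⁻⁵ → Δ(αL) = 1.996869×10⁻⁵ m/K
ΔT = 8.40×10⁻³ / 1.996869×10⁻⁵ = 420.659 K, so T = 16.1 + 420.659 = 436.759 °C

T = 436.8 °C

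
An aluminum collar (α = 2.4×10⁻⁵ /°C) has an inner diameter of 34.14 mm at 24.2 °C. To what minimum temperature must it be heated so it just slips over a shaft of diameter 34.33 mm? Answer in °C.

Required Δd = 34.33 − 34.14 = 0.19 mm
Δd = αd₀ΔT ⇒ ΔT = Δd/(αd₀) = 0.19 / (2.4×10⁻⁵ × 34.14) = 231.89 K
T_min = 24.2 + 231.89 = 256.09 °C

T = 256 °C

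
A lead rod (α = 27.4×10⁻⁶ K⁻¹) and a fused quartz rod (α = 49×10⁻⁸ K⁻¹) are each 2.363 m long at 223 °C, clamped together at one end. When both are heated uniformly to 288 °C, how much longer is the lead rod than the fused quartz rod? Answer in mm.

4.13 mm

ΔT = 65 K
lead: ΔL = 27.4×10⁻⁶ × 2.363 m × 65 = 4.2085×10⁻³ m = 4.2085 mm
fused quartz: ΔL = 49×10⁻⁸ × 2.363 m × 65 = 7.5262×10⁻⁵ m = 0.075262 mm
difference = 4.2085 − 0.075262 = 4.133238 mm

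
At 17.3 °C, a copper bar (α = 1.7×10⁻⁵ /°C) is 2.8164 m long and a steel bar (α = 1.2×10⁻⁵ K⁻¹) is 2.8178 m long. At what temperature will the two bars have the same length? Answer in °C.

Equal length when α₁L₁ΔT − α₂L₂ΔT = L₂ − L₁ = 1.40×10⁻³ m
α₁L₁ = 4.78788×10⁻⁵, α₂L₂ = 3.38136×10⁻⁵ → Δ(αL) = 1.40652×10⁻⁵ m/K
ΔT = 1.40×10⁻³ / 1.40652×10⁻⁵ = 99.536 K, so T = 17.3 + 99.536 = 116.836 °C

T = 116.8 °C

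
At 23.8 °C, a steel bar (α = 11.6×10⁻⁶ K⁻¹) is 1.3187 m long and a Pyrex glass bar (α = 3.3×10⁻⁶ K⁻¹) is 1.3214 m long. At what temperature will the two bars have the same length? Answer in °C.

Equal length when α₁L₁ΔT − α₂L₂ΔT = L₂ − L₁ = 2.70×10⁻³ m
α₁L₁ = 1.529692×10⁻⁵, α₂L₂ = 4.36062×10⁻⁶ → Δ(αL) = 1.09363×10⁻⁵ m/K
ΔT = 2.70×10⁻³ / 1.09363×10⁻⁵ = 246.884 K, so T = 23.8 + 246.884 = 270.684 °C

T = 270.7 °C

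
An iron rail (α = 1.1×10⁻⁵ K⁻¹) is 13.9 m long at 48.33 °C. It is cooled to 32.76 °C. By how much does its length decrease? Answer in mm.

ΔL = 2.38 mm

|ΔT| = |32.76 − 48.33| = 15.57 K
ΔL = αL₀ΔT = (1.1×10⁻⁵)(13.9)(15.57) = 2.38×10⁻³ m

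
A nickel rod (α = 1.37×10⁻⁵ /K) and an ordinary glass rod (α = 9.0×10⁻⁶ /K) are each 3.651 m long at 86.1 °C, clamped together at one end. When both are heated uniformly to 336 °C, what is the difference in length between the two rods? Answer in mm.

4.29 mm

ΔT = 249.9 K
nickel: ΔL = 1.37×10⁻⁵ × 3.651 m × 249.9 = 1.2500×10⁻² m = 12.500 mm
ordinary glass: ΔL = 9.0×10⁻⁶ × 3.651 m × 249.9 = 8.2115×10⁻³ m = 8.2115 mm
difference = 12.500 − 8.2115 = 4.2885 mm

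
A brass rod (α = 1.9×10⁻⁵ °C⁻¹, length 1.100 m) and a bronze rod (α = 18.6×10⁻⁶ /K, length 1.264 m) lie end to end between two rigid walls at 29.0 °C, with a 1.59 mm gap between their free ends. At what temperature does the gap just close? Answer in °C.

T = 64.8 °C

Gap closes when ΔL₁ + ΔL₂ = 1.59 mm = 1.59×10⁻³ m
(α₁L₁ + α₂L₂)ΔT = g
α₁L₁ + α₂L₂ = 1.9×10⁻⁵×1.100 + 18.6×10⁻⁶×1.264 = 4.44104×10⁻⁵ m/K
ΔT = 1.59×10⁻³ / 4.44104×10⁻⁵ = 35.802 K
T = 29.0 + 35.802 = 64.802 °C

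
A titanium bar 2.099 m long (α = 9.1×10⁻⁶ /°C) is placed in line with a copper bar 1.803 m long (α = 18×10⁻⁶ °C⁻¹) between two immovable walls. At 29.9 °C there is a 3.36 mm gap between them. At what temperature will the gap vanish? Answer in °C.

T = 95.1 °C

Gap closes when ΔL₁ + ΔL₂ = 3.36 mm = 3.36×10⁻³ m
(α₁L₁ + α₂L₂)ΔT = g
α₁L₁ + α₂L₂ = 9.1×10⁻⁶×2.099 + 18×10⁻⁶×1.803 = 5.15549×10⁻⁵ m/K
ΔT = 3.36×10⁻³ / 5.15549×10⁻⁵ = 65.173 K
T = 29.9 + 65.173 = 95.073 °C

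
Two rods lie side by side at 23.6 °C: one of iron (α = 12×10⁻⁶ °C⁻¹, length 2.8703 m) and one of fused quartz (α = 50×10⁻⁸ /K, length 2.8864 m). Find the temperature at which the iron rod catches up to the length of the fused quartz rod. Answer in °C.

T = 511.5 °C

L₁(1 + α₁ΔT) = L₂(1 + α₂ΔT) ⇒ ΔT = (L₂ − L₁)/(α₁L₁ − α₂L₂)
L₂ − L₁ = 2.8864 − 2.8703 = 1.61×10⁻² m
α₁L₁ − α₂L₂ = 12×10⁻⁶×2.8703 − 50×10⁻⁸×2.8864 = 3.30004×10⁻⁵ m/K
ΔT = 1.61×10⁻² / 3.30004×10⁻⁵ = 487.873 K
T = 23.6 + 487.873 = 511.473 °C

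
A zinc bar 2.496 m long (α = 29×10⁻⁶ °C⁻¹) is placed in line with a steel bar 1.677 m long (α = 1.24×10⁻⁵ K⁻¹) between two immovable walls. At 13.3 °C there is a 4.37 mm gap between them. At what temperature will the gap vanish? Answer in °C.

T = 60.2 °C

Gap closes when ΔL₁ + ΔL₂ = 4.37 mm = 4.37×10⁻³ m
(α₁L₁ + α₂L₂)ΔT = g
α₁L₁ + α₂L₂ = 29×10⁻⁶×2.496 + 1.24×10⁻⁵×1.677 = 9.31788×10⁻⁵ m/K
ΔT = 4.37×10⁻³ / 9.31788×10⁻⁵ = 46.899 K
T = 13.3 + 46.899 = 60.199 °C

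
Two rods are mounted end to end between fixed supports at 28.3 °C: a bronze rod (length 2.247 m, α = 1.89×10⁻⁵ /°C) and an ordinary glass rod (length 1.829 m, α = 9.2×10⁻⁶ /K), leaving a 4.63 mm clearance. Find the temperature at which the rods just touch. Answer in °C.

Gap closes when ΔL₁ + ΔL₂ = 4.63 mm = 4.63×10⁻³ m
(α₁L₁ + α₂L₂)ΔT = g
α₁L₁ + α₂L₂ = 1.89×10⁻⁵×2.247 + 9.2×10⁻⁶×1.829 = 5.92951×10⁻⁵ m/K
ΔT = 4.63×10⁻³ / 5.92951×10⁻⁵ = 78.08 K
T = 28.3 + 78.08 = 106.38 °C

T = 106 °C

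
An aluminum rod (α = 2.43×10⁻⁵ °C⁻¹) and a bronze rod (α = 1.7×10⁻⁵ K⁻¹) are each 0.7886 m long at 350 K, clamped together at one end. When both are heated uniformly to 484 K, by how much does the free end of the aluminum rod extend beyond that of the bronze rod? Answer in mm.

0.771 mm

ΔT = 134 K
aluminum: ΔL = 2.43×10⁻⁵ × 0.7886 m × 134 = 2.5678×10⁻³ m = 2.5678 mm
bronze: ΔL = 1.7×10⁻⁵ × 0.7886 m × 134 = 1.7964×10⁻³ m = 1.7964 mm
difference = 2.5678 − 1.7964 = 0.7714 mm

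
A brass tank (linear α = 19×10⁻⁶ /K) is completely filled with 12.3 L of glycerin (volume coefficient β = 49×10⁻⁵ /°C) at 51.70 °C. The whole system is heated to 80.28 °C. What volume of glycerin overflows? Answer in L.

The tank also expands: β_container ≈ 3α = 5.7×10⁻⁵ /K
Net overflow = V₀(β_liq − 3α_cont)ΔT
β − 3α = 4.90×10⁻⁴ − 5.7×10⁻⁵ = 4.33×10⁻⁴ /K; ΔT = 28.58 K
ΔV = 12.3 × 4.33×10⁻⁴ × 28.58 = 0.152 L

0.152 L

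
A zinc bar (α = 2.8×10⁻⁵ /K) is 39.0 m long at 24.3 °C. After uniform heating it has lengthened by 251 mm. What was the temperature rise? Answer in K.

ΔT = 230 K

ΔL = αL₀ΔT ⇒ ΔT = ΔL / (αL₀)
ΔT = 251×10⁻³ m / (2.8×10⁻⁵ × 39.0 m) = 229.85 K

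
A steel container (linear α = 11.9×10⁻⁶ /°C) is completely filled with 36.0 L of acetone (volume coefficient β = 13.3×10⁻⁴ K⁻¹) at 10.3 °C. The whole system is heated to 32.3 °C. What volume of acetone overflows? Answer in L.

The container also expands: β_container ≈ 3α = 3.57×10⁻⁵ /K
Net overflow = V₀(β_liq − 3α_cont)ΔT
β − 3α = 1.33×10⁻³ − 3.57×10⁻⁵ = 1.2943×10⁻³ /K; ΔT = 22.0 K
ΔV = 36.0 × 1.2943×10⁻³ × 22.0 = 1.03 L

1.03 L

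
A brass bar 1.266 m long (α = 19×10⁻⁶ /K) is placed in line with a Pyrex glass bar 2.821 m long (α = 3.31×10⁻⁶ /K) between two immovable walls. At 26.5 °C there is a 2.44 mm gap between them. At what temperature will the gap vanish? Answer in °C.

T = 99.6 °C

α₁L₁ = 2.4054×10⁻⁵ m/K, α₂L₂ = 9.33751×10⁻⁶ m/K → total 3.339151×10⁻⁵ m/K
ΔT = g/(α₁L₁+α₂L₂) = 2.44×10⁻³ / 3.339151×10⁻⁵ = 73.072 K
T = 26.5 + 73.072 = 99.572 °C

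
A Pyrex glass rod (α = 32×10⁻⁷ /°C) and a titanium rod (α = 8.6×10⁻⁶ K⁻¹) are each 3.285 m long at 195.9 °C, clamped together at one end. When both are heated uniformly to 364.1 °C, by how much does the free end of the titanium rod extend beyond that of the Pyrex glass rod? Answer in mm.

ΔT = 168.2 K
Pyrex glass: ΔL = 32×10⁻⁷ × 3.285 m × 168.2 = 1.7681×10⁻³ m = 1.7681 mm
titanium: ΔL = 8.6×10⁻⁶ × 3.285 m × 168.2 = 4.7518×10⁻³ m = 4.7518 mm
difference = 4.7518 − 1.7681 = 2.9837 mm

2.98 mm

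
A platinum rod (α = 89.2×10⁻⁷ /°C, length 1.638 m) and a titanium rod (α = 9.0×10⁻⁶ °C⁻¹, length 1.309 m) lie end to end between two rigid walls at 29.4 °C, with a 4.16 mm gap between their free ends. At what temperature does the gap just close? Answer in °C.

α₁L₁ = 1.461096×10⁻⁵ m/K, α₂L₂ = 1.1781×10⁻⁵ m/K → total 2.639196×10⁻⁵ m/K
ΔT = g/(α₁L₁+α₂L₂) = 4.16×10⁻³ / 2.639196×10⁻⁵ = 157.62 K
T = 29.4 + 157.62 = 187.02 °C

T = 187 °C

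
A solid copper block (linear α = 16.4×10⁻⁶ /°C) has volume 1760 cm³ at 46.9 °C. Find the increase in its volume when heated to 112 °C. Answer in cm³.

Isotropic solid: β ≈ 3α = 4.9×10⁻⁵ /K; ΔT = 65.1 K
ΔV = 3αV₀ΔT = 3(16.4×10⁻⁶)(1760)(65.1) = 5.64 cm³

ΔV = 5.64 cm³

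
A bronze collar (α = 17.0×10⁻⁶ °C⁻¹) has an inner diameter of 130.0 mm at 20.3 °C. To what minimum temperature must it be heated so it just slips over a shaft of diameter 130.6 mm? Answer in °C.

T = 292 °C

Required Δd = 130.6 − 130.0 = 0.6 mm
Δd = αd₀ΔT ⇒ ΔT = Δd/(αd₀) = 0.6 / (17.0×10⁻⁶ × 130.0) = 271.49 K
T_min = 20.3 + 271.49 = 291.79 °C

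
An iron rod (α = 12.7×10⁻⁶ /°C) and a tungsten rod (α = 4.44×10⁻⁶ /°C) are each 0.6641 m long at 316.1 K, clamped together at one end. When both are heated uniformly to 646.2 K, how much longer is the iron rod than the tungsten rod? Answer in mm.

ΔT = 330.1 K
iron: ΔL = 12.7×10⁻⁶ × 0.6641 m × 330.1 = 2.7841×10⁻³ m = 2.7841 mm
tungsten: ΔL = 4.44×10⁻⁶ × 0.6641 m × 330.1 = 9.7333×10⁻⁴ m = 0.97333 mm
difference = 2.7841 − 0.97333 = 1.81077 mm

1.81 mm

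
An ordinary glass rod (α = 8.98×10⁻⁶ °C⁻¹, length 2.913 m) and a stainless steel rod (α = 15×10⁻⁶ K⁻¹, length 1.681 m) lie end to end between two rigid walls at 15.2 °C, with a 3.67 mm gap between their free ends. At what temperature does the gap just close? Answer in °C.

Gap closes when ΔL₁ + ΔL₂ = 3.67 mm = 3.67×10⁻³ m
(α₁L₁ + α₂L₂)ΔT = g
α₁L₁ + α₂L₂ = 8.98×10⁻⁶×2.913 + 15×10⁻⁶×1.681 = 5.137374×10⁻⁵ m/K
ΔT = 3.67×10⁻³ / 5.137374×10⁻⁵ = 71.437 K
T = 15.2 + 71.437 = 86.637 °C

T = 86.6 °C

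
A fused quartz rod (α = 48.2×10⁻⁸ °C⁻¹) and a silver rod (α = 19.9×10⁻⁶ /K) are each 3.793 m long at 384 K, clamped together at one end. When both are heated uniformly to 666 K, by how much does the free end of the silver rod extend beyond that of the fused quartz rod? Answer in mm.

ΔT = 282 K
fused quartz: ΔL = 48.2×10⁻⁸ × 3.793 m × 282 = 5.1556×10⁻⁴ m = 0.51556 mm
silver: ΔL = 19.9×10⁻⁶ × 3.793 m × 282 = 2.1286×10⁻² m = 21.286 mm
difference = 21.286 − 0.51556 = 20.77044 mm

20.8 mm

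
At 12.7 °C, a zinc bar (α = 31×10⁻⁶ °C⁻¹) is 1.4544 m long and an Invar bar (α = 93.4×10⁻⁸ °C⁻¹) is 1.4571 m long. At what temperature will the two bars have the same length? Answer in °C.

L₁(1 + α₁ΔT) = L₂(1 + α₂ΔT) ⇒ ΔT = (L₂ − L₁)/(α₁L₁ − α₂L₂)
L₂ − L₁ = 1.4571 − 1.4544 = 2.70×10⁻³ m
α₁L₁ − α₂L₂ = 31×10⁻⁶×1.4544 − 93.4×10⁻⁸×1.4571 = 4.37254686×10⁻⁵ m/K
ΔT = 2.70×10⁻³ / 4.37254686×10⁻⁵ = 61.7489 K
T = 12.7 + 61.7489 = 74.4489 °C

T = 74.45 °C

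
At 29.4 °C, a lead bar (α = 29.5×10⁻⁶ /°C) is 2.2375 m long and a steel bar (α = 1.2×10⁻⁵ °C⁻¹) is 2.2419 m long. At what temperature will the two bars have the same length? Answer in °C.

L₁(1 + α₁ΔT) = L₂(1 + α₂ΔT) ⇒ ΔT = (L₂ − L₁)/(α₁L₁ − α₂L₂)
L₂ − L₁ = 2.2419 − 2.2375 = 4.40×10⁻³ m
α₁L₁ − α₂L₂ = 29.5×10⁻⁶×2.2375 − 1.2×10⁻⁵×2.2419 = 3.910345×10⁻⁵ m/K
ΔT = 4.40×10⁻³ / 3.910345×10⁻⁵ = 112.522 K
T = 29.4 + 112.522 = 141.922 °C

T = 141.9 °C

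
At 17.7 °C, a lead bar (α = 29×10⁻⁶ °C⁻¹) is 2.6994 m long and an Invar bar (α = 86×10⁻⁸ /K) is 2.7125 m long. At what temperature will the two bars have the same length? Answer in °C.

L₁(1 + α₁ΔT) = L₂(1 + α₂ΔT) ⇒ ΔT = (L₂ − L₁)/(α₁L₁ − α₂L₂)
L₂ − L₁ = 2.7125 − 2.6994 = 1.31×10⁻² m
α₁L₁ − α₂L₂ = 29×10⁻⁶×2.6994 − 86×10⁻⁸×2.7125 = 7.594985×10⁻⁵ m/K
ΔT = 1.31×10⁻² / 7.594985×10⁻⁵ = 172.482 K
T = 17.7 + 172.482 = 190.182 °C

T = 190.2 °C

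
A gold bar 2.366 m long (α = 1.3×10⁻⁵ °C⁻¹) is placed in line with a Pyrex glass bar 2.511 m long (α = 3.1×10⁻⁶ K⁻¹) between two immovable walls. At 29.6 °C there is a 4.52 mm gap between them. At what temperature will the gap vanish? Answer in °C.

Gap closes when ΔL₁ + ΔL₂ = 4.52 mm = 4.52×10⁻³ m
(α₁L₁ + α₂L₂)ΔT = g
α₁L₁ + α₂L₂ = 1.3×10⁻⁵×2.366 + 3.1×10⁻⁶×2.511 = 3.85421×10⁻⁵ m/K
ΔT = 4.52×10⁻³ / 3.85421×10⁻⁵ = 117.27 K
T = 29.6 + 117.27 = 146.87 °C

T = 147 °C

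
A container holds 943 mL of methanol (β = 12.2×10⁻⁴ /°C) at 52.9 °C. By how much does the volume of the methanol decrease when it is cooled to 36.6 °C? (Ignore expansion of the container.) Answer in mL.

|ΔT| = |36.6 − 52.9| = 16.3 K
ΔV = βV₀ΔT = (12.2×10⁻⁴)(943)(16.3) = 18.8 mL

ΔV = 18.8 mL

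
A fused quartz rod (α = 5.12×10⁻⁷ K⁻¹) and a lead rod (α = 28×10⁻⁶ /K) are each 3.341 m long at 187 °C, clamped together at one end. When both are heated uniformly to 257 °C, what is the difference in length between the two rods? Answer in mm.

ΔT = 70 K
fused quartz: ΔL = 5.12×10⁻⁷ × 3.341 m × 70 = 1.1974×10⁻⁴ m = 0.11974 mm
lead: ΔL = 28×10⁻⁶ × 3.341 m × 70 = 6.5484×10⁻³ m = 6.5484 mm
difference = 6.5484 − 0.11974 = 6.42866 mm

6.43 mm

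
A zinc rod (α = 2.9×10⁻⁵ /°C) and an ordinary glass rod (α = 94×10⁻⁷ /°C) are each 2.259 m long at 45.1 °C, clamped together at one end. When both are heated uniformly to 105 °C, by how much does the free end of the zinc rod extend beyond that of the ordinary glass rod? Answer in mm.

ΔT = 59.9 K
zinc: ΔL = 2.9×10⁻⁵ × 2.259 m × 59.9 = 3.9241×10⁻³ m = 3.9241 mm
ordinary glass: ΔL = 94×10⁻⁷ × 2.259 m × 59.9 = 1.2720×10⁻³ m = 1.2720 mm
difference = 3.9241 − 1.2720 = 2.6521 mm

2.65 mm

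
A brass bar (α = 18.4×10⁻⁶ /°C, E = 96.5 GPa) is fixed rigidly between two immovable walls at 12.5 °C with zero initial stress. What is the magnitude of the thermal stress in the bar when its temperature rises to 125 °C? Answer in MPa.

σ = 200 MPa

Fully constrained: the free strain ε = αΔT is blocked, so σ = Eε = EαΔT.
|ΔT| = 112.5 K
σ = 96.5×10⁹ × 18.4×10⁻⁶ × 112.5 = 2.00×10⁸ Pa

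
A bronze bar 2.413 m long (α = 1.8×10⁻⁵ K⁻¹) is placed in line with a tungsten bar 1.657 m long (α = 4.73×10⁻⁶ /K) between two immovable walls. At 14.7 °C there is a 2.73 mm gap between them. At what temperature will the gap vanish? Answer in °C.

T = 67.9 °C

Gap closes when ΔL₁ + ΔL₂ = 2.73 mm = 2.73×10⁻³ m
(α₁L₁ + α₂L₂)ΔT = g
α₁L₁ + α₂L₂ = 1.8×10⁻⁵×2.413 + 4.73×10⁻⁶×1.657 = 5.127161×10⁻⁵ m/K
ΔT = 2.73×10⁻³ / 5.127161×10⁻⁵ = 53.246 K
T = 14.7 + 53.246 = 67.946 °C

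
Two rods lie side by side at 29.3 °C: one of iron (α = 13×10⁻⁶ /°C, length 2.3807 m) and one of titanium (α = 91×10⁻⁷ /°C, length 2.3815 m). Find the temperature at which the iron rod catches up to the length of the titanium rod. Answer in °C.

T = 115.5 °C

Equal length when α₁L₁ΔT − α₂L₂ΔT = L₂ − L₁ = 8.00×10⁻⁴ m
α₁L₁ = 3.09491×10⁻⁵, α₂L₂ = 2.167165×10⁻⁵ → Δ(αL) = 9.27745×10⁻⁶ m/K
ΔT = 8.00×10⁻⁴ / 9.27745×10⁻⁶ = 86.231 K, so T = 29.3 + 86.231 = 115.531 °C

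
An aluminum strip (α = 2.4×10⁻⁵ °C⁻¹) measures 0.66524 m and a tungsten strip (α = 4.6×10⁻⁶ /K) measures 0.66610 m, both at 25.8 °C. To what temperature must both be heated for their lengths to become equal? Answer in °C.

Equal length when α₁L₁ΔT − α₂L₂ΔT = L₂ − L₁ = 8.60×10⁻⁴ m
α₁L₁ = 1.596576×10⁻⁵, α₂L₂ = 3.06406×10⁻⁶ → Δ(αL) = 1.29017×10⁻⁵ m/K
ΔT = 8.60×10⁻⁴ / 1.29017×10⁻⁵ = 66.6579 K, so T = 25.8 + 66.6579 = 92.4579 °C

T = 92.46 °C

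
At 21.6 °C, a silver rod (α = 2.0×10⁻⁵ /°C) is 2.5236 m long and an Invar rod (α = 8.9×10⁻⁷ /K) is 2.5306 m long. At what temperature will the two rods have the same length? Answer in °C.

L₁(1 + α₁ΔT) = L₂(1 + α₂ΔT) ⇒ ΔT = (L₂ − L₁)/(α₁L₁ − α₂L₂)
L₂ − L₁ = 2.5306 − 2.5236 = 7.00×10⁻³ m
α₁L₁ − α₂L₂ = 2.0×10⁻⁵×2.5236 − 8.9×10⁻⁷×2.5306 = 4.8219766×10⁻⁵ m/K
ΔT = 7.00×10⁻³ / 4.8219766×10⁻⁵ = 145.169 K
T = 21.6 + 145.169 = 166.769 °C

T = 166.8 °C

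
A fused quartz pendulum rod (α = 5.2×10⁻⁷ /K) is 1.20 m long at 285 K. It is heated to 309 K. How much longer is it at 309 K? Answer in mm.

ΔL = 0.0150 mm

|ΔT| = |309 − 285| = 24 K
ΔL = αL₀ΔT = (5.2×10⁻⁷)(1.20)(24) = 1.50×10⁻⁵ m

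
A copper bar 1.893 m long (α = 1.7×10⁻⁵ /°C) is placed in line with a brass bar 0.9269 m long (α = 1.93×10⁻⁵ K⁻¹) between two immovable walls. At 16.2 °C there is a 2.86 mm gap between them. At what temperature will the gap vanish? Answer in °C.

T = 73.3 °C

Gap closes when ΔL₁ + ΔL₂ = 2.86 mm = 2.86×10⁻³ m
(α₁L₁ + α₂L₂)ΔT = g
α₁L₁ + α₂L₂ = 1.7×10⁻⁵×1.893 + 1.93×10⁻⁵×0.9269 = 5.007017×10⁻⁵ m/K
ΔT = 2.86×10⁻³ / 5.007017×10⁻⁵ = 57.120 K
T = 16.2 + 57.120 = 73.320 °C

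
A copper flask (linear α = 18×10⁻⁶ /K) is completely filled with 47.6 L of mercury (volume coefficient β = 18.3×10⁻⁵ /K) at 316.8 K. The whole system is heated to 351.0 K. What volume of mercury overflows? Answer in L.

The flask also expands: β_container ≈ 3α = 5.4×10⁻⁵ /K
Net overflow = V₀(β_liq − 3α_cont)ΔT
β − 3α = 1.83×10⁻⁴ − 5.4×10⁻⁵ = 1.29×10⁻⁴ /K; ΔT = 34.2 K
ΔV = 47.6 × 1.29×10⁻⁴ × 34.2 = 0.210 L

0.210 L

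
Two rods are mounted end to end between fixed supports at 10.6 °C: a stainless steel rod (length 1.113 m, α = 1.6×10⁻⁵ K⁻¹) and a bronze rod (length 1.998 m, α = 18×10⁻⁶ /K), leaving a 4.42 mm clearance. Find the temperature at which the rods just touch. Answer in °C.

α₁L₁ = 1.7808×10⁻⁵ m/K, α₂L₂ = 3.5964×10⁻⁵ m/K → total 5.3772×10⁻⁵ m/K
ΔT = g/(α₁L₁+α₂L₂) = 4.42×10⁻³ / 5.3772×10⁻⁵ = 82.199 K
T = 10.6 + 82.199 = 92.799 °C

T = 92.8 °C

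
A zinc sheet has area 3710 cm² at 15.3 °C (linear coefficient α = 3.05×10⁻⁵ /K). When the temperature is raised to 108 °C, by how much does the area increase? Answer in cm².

ΔA = 21.0 cm²

Area coefficient ≈ 2α; |ΔT| = 92.7 K
ΔA = 2αA₀ΔT = 2(3.05×10⁻⁵)(3710)(92.7) = 21.0 cm²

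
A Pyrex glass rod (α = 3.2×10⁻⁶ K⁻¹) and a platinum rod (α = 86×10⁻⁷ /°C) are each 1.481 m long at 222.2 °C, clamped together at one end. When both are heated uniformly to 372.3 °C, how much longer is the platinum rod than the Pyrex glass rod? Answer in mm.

1.20 mm

ΔT = 150.1 K
Pyrex glass: ΔL = 3.2×10⁻⁶ × 1.481 m × 150.1 = 7.1135×10⁻⁴ m = 0.71135 mm
platinum: ΔL = 86×10⁻⁷ × 1.481 m × 150.1 = 1.9118×10⁻³ m = 1.9118 mm
difference = 1.9118 − 0.71135 = 1.20045 mm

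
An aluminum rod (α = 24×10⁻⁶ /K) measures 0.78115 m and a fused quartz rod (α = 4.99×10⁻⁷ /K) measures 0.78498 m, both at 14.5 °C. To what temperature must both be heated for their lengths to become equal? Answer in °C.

L₁(1 + α₁ΔT) = L₂(1 + α₂ΔT) ⇒ ΔT = (L₂ − L₁)/(α₁L₁ − α₂L₂)
L₂ − L₁ = 0.78498 − 0.78115 = 3.83×10⁻³ m
α₁L₁ − α₂L₂ = 24×10⁻⁶×0.78115 − 4.99×10⁻⁷×0.78498 = 1.835589498×10⁻⁵ m/K
ΔT = 3.83×10⁻³ / 1.835589498×10⁻⁵ = 208.652 K
T = 14.5 + 208.652 = 223.152 °C

T = 223.2 °C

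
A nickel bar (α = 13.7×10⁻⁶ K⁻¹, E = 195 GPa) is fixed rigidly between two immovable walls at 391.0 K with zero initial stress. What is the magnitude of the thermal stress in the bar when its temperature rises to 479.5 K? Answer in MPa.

Fully constrained: the free strain ε = αΔT is blocked, so σ = Eε = EαΔT.
|ΔT| = 88.5 K
σ = 195×10⁹ × 13.7×10⁻⁶ × 88.5 = 2.36×10⁸ Pa

σ = 236 MPa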